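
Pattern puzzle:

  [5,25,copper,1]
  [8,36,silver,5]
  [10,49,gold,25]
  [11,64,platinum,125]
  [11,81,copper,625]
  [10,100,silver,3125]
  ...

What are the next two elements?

[8,121,gold,15625], [5,144,platinum,78125]

First value: differences are 3, 2, 1, … (decreasing by 1 each time), so 5, 8, 10, 11, 11, 10 → 8 → 5.
For the second value, perfect squares: 5², 6², 7², …: 25, 36, 49, 64, 81, 100 → 121 → 144.
Metal: copper, silver, gold, platinum, copper, silver → gold → platinum (repeats copper → silver → gold → platinum).
Fourth value — ×5 each step: 1, 5, 25, 125, 625, 3125 → 15625 → 78125.
So the next two elements are [8,121,gold,15625] and [5,144,platinum,78125].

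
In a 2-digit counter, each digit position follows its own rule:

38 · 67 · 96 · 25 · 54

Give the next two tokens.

First digit goes 3, 6, 9, 2, 5 → 8 → 1 (+3 each step, mod 10).
Second digit goes 8, 7, 6, 5, 4 → 3 → 2 (−1 each step, mod 10).
Putting the parts together: 83 and then 12.

83, 12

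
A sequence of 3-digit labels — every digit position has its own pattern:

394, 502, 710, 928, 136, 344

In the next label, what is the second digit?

5

Second digit: 9, 0, 1, 2, 3, 4 → 5 (+1 each step, mod 10).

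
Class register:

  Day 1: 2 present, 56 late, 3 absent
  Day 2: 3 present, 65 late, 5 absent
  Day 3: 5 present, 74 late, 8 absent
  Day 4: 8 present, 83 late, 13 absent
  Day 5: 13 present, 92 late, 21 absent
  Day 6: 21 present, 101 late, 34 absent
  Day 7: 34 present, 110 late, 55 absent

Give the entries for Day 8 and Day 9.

Present goes 2, 3, 5, 8, 13, 21, 34 → 55 → 89 (each term is the sum of the two before it).
Late goes 56, 65, 74, 83, 92, 101, 110 → 119 → 128 (+9 each step).
Absent: each term is the sum of the two before it; 3, 5, 8, 13, 21, 34, 55 → 89 → 144.
Putting the parts together: 55 present, 119 late, 89 absent and then 89 present, 128 late, 144 absent.

55 present, 119 late, 89 absent; 89 present, 128 late, 144 absent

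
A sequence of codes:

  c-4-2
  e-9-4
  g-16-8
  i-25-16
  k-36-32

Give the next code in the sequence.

m-49-64

For the letter, letters move forward 2 places in the alphabet: c, e, g, i, k → m.
Second component: 4, 9, 16, 25, 36 → 49 (perfect squares: 2², 3², 4², …).
Third component — ×2 each step: 2, 4, 8, 16, 32 → 64.
So the next code is m-49-64.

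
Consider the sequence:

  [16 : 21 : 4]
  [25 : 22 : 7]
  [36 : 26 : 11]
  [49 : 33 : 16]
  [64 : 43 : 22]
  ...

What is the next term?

For the first coordinate, perfect squares: 4², 5², 6², …: 16, 25, 36, 49, 64 → 81.
Second coordinate: 21, 22, 26, 33, 43 → 56 (differences are 1, 4, 7, … (increasing by 3 each time)).
Third coordinate: 4, 7, 11, 16, 22 → 29 (differences are 3, 4, 5, … (increasing by 1 each time)).
Putting it together: [81 : 56 : 29].

[81 : 56 : 29]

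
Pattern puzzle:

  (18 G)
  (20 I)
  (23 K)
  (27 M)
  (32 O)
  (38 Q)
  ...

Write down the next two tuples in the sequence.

(45 S), (53 U)

First value: differences are 2, 3, 4, … (increasing by 1 each time), so 18, 20, 23, 27, 32, 38 → 45 → 53.
Letter: letters move forward 2 places in the alphabet; G, I, K, M, O, Q → S → U.
So the next two tuples are (45 S) and (53 U).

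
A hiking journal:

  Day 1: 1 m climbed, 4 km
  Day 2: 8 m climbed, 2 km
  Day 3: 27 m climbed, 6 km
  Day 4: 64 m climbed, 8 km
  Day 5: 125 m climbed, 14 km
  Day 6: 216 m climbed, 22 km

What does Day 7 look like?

343 m climbed, 36 km

M climbed — perfect cubes: 1³, 2³, 3³, …: 1, 8, 27, 64, 125, 216 → 343.
Km: 4, 2, 6, 8, 14, 22 → 36 (each term is the sum of the two before it).
Combining the parts gives 343 m climbed, 36 km.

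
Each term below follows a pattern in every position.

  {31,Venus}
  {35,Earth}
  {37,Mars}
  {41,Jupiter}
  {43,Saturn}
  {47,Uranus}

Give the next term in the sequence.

{49,Neptune}

First entry: alternating steps +4, +2, +4, +2, …; 31, 35, 37, 41, 43, 47 → 49.
Planet: runs through the planets Mercury→Neptune; Venus, Earth, Mars, Jupiter, Saturn, Uranus → Neptune.
So the next term is {49,Neptune}.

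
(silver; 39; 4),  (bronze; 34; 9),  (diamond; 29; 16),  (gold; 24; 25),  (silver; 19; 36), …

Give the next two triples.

(bronze; 14; 49), (diamond; 9; 64)

Rank goes silver, bronze, diamond, gold, silver → bronze → diamond (repeats silver → bronze → diamond → gold).
For the second component, −5 each step: 39, 34, 29, 24, 19 → 14 → 9.
Third component: 4, 9, 16, 25, 36 → 49 → 64 (perfect squares: 2², 3², 4², …).
Putting the parts together: (bronze; 14; 49) and then (diamond; 9; 64).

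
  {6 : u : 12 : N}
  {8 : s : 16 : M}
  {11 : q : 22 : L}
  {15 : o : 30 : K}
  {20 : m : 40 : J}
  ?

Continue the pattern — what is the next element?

First value: differences are 2, 3, 4, … (increasing by 1 each time), so 6, 8, 11, 15, 20 → 26.
First letter goes u, s, q, o, m → k (letters move back 2 places in the alphabet).
Third value goes 12, 16, 22, 30, 40 → 52 (always 2 × the first value).
Second letter: N, M, L, K, J → I (letters move back 1 place in the alphabet).
Putting it together: {26 : k : 52 : I}.

{26 : k : 52 : I}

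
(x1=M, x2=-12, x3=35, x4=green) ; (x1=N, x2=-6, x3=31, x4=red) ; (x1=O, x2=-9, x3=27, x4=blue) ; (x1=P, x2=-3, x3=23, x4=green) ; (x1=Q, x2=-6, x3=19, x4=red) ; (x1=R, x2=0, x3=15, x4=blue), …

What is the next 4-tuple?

X1: M, N, O, P, Q, R → S (letters move forward 1 place in the alphabet).
For the x2, alternating steps +6, −3, +6, −3, …: -12, -6, -9, -3, -6, 0 → -3.
X3 goes 35, 31, 27, 23, 19, 15 → 11 (−4 each step).
X4: repeats green → red → blue, so green, red, blue, green, red, blue → green.
Putting it together: (x1=S, x2=-3, x3=11, x4=green).

(x1=S, x2=-3, x3=11, x4=green)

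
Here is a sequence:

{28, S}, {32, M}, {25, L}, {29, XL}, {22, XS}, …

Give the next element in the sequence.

{26, S}

First entry: 28, 32, 25, 29, 22 → 26 (alternating steps +4, −7, +4, −7, …).
Size — runs through clothing sizes XS→XL: S, M, L, XL, XS → S.
Putting it together: {26, S}.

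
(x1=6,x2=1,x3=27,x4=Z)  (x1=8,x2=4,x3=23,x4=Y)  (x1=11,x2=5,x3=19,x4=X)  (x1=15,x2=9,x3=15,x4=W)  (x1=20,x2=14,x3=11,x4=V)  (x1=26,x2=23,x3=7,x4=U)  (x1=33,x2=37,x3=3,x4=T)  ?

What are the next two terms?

(x1=41,x2=60,x3=-1,x4=S), (x1=50,x2=97,x3=-5,x4=R)

X1 goes 6, 8, 11, 15, 20, 26, 33 → 41 → 50 (differences are 2, 3, 4, … (increasing by 1 each time)).
X2 goes 1, 4, 5, 9, 14, 23, 37 → 60 → 97 (each term is the sum of the two before it).
X3: −4 each step, so 27, 23, 19, 15, 11, 7, 3 → -1 → -5.
X4: Z, Y, X, W, V, U, T → S → R (letters move back 1 place in the alphabet).
So the next two terms are (x1=41,x2=60,x3=-1,x4=S) and (x1=50,x2=97,x3=-5,x4=R).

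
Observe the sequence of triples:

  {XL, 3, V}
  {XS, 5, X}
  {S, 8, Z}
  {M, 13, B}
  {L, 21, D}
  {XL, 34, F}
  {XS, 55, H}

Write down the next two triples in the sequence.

Size — repeats XL → XS → S → M → L: XL, XS, S, M, L, XL, XS → S → M.
Second value: each term is the sum of the two before it; 3, 5, 8, 13, 21, 34, 55 → 89 → 144.
Letter goes V, X, Z, B, D, F, H → J → L (letters move forward 2 places in the alphabet, wrapping Z→A).
Putting the parts together: {S, 89, J} and then {M, 144, L}.

{S, 89, J}, {M, 144, L}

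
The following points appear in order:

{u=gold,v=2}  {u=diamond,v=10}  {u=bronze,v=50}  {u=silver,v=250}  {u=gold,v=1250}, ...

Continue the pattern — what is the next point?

{u=diamond,v=6250}

U — repeats gold → diamond → bronze → silver: gold, diamond, bronze, silver, gold → diamond.
V: ×5 each step; 2, 10, 50, 250, 1250 → 6250.
Putting it together: {u=diamond,v=6250}.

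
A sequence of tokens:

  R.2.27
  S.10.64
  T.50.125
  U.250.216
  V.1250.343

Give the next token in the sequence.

W.6250.512

Letter: R, S, T, U, V → W (letters move forward 1 place in the alphabet).
Second component goes 2, 10, 50, 250, 1250 → 6250 (×5 each step).
For the third component, perfect cubes: 3³, 4³, 5³, …: 27, 64, 125, 216, 343 → 512.
Putting it together: W.6250.512.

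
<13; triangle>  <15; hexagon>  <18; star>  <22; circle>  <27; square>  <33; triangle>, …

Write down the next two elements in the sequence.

First coordinate goes 13, 15, 18, 22, 27, 33 → 40 → 48 (differences are 2, 3, 4, … (increasing by 1 each time)).
For the shape, repeats triangle → hexagon → star → circle → square: triangle, hexagon, star, circle, square, triangle → hexagon → star.
Putting the parts together: <40; hexagon> and then <48; star>.

<40; hexagon>, <48; star>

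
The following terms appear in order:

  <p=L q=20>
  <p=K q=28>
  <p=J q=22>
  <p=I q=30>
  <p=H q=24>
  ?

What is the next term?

P: letters move back 1 place in the alphabet, so L, K, J, I, H → G.
Q goes 20, 28, 22, 30, 24 → 32 (alternating steps +8, −6, +8, −6, …).
So the next term is <p=G q=32>.

<p=G q=32>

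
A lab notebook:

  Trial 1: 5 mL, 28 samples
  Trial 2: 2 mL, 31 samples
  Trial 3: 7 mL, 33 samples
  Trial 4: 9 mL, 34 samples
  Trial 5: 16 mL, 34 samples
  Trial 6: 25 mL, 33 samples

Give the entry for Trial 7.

ML: 5, 2, 7, 9, 16, 25 → 41 (each term is the sum of the two before it).
Samples: differences are 3, 2, 1, … (decreasing by 1 each time); 28, 31, 33, 34, 34, 33 → 31.
So the next line is 41 mL, 31 samples.

41 mL, 31 samples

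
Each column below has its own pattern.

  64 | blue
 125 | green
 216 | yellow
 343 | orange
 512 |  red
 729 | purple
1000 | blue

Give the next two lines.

1331  green; 1728  yellow

First component — perfect cubes: 4³, 5³, 6³, …: 64, 125, 216, 343, 512, 729, 1000 → 1331 → 1728.
Colour goes blue, green, yellow, orange, red, purple, blue → green → yellow (repeats blue → green → yellow → orange → red → purple).
Putting the parts together: 1331  green and then 1728  yellow.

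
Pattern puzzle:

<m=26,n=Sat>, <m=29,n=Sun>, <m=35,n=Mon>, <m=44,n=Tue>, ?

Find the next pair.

M: differences are 3, 6, 9, … (increasing by 3 each time); 26, 29, 35, 44 → 56.
N goes Sat, Sun, Mon, Tue → Wed (runs through the weekdays Mon→Sun).
Putting it together: <m=56,n=Wed>.

<m=56,n=Wed>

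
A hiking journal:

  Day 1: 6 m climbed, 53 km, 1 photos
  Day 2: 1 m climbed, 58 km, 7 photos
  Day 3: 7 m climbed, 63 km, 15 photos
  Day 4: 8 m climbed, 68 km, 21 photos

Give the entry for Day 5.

M climbed: 6, 1, 7, 8 → 15 (each term is the sum of the two before it).
Km goes 53, 58, 63, 68 → 73 (+5 each step).
For the photos, alternating steps +6, +8, +6, +8, …: 1, 7, 15, 21 → 29.
So the next line is 15 m climbed, 73 km, 29 photos.

15 m climbed, 73 km, 29 photos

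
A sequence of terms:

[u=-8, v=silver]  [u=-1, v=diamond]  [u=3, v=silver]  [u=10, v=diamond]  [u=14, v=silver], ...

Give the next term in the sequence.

U: alternating steps +7, +4, +7, +4, …, so -8, -1, 3, 10, 14 → 21.
V: alternates silver ↔ diamond; silver, diamond, silver, diamond, silver → diamond.
Putting it together: [u=21, v=diamond].

[u=21, v=diamond]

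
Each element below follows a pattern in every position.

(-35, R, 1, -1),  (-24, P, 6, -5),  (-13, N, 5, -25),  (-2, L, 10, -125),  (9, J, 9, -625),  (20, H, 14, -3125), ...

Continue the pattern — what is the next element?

First coordinate: +11 each step, so -35, -24, -13, -2, 9, 20 → 31.
Letter — letters move back 2 places in the alphabet: R, P, N, L, J, H → F.
Third coordinate: alternating steps +5, −1, +5, −1, …; 1, 6, 5, 10, 9, 14 → 13.
For the fourth coordinate, ×5 each step: -1, -5, -25, -125, -625, -3125 → -15625.
So the next element is (31, F, 13, -15625).

(31, F, 13, -15625)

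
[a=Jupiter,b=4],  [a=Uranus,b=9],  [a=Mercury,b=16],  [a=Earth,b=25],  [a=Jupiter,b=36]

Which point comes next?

[a=Uranus,b=49]

A goes Jupiter, Uranus, Mercury, Earth, Jupiter → Uranus (repeats Jupiter → Uranus → Mercury → Earth).
B: perfect squares: 2², 3², 4², …, so 4, 9, 16, 25, 36 → 49.
So the next point is [a=Uranus,b=49].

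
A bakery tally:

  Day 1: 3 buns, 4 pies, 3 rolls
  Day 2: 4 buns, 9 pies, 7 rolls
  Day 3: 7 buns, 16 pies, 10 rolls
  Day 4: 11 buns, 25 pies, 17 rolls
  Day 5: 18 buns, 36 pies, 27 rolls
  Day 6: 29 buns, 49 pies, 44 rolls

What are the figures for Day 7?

Buns — each term is the sum of the two before it: 3, 4, 7, 11, 18, 29 → 47.
For the pies, differences are 5, 7, 9, … (increasing by 2 each time): 4, 9, 16, 25, 36, 49 → 64.
Rolls: each term is the sum of the two before it, so 3, 7, 10, 17, 27, 44 → 71.
So the next row is 47 buns, 64 pies, 71 rolls.

47 buns, 64 pies, 71 rolls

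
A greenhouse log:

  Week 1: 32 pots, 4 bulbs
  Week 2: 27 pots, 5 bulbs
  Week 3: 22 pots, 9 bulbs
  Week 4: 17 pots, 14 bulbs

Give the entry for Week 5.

12 pots, 23 bulbs

For the pots, −5 each step: 32, 27, 22, 17 → 12.
Bulbs — each term is the sum of the two before it: 4, 5, 9, 14 → 23.
Combining the parts gives 12 pots, 23 bulbs.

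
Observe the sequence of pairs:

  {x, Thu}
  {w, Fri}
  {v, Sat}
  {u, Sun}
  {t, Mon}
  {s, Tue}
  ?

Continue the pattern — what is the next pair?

{r, Wed}

Letter: x, w, v, u, t, s → r (letters move back 1 place in the alphabet).
Day: Thu, Fri, Sat, Sun, Mon, Tue → Wed (runs through the weekdays Mon→Sun).
So the next pair is {r, Wed}.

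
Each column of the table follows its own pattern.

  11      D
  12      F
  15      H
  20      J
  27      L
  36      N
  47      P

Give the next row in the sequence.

60  R

First component: differences are 1, 3, 5, … (increasing by 2 each time), so 11, 12, 15, 20, 27, 36, 47 → 60.
For the letter, letters move forward 2 places in the alphabet: D, F, H, J, L, N, P → R.
Combining the parts gives 60  R.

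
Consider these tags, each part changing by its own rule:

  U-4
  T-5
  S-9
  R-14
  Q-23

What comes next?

P-37

Letter: letters move back 1 place in the alphabet; U, T, S, R, Q → P.
Second component goes 4, 5, 9, 14, 23 → 37 (each term is the sum of the two before it).
So the next tag is P-37.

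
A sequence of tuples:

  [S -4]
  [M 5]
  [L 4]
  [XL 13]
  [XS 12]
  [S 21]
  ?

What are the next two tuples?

[M 20], [L 29]

Size goes S, M, L, XL, XS, S → M → L (repeats S → M → L → XL → XS).
Second coordinate: alternating steps +9, −1, +9, −1, …, so -4, 5, 4, 13, 12, 21 → 20 → 29.
Putting the parts together: [M 20] and then [L 29].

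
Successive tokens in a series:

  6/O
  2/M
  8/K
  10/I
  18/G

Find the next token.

First component: each term is the sum of the two before it, so 6, 2, 8, 10, 18 → 28.
Letter — letters move back 2 places in the alphabet: O, M, K, I, G → E.
So the next token is 28/E.

28/E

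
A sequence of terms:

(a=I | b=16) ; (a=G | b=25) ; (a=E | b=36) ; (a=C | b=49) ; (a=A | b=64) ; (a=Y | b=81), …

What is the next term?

(a=W | b=100)

A: letters move back 2 places in the alphabet, wrapping A→Z; I, G, E, C, A, Y → W.
B: perfect squares: 4², 5², 6², …; 16, 25, 36, 49, 64, 81 → 100.
So the next term is (a=W | b=100).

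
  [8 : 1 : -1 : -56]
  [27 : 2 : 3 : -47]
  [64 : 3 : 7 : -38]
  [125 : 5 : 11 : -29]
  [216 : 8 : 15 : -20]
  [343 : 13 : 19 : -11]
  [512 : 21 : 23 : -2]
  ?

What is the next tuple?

For the first coordinate, perfect cubes: 2³, 3³, 4³, …: 8, 27, 64, 125, 216, 343, 512 → 729.
Second coordinate: 1, 2, 3, 5, 8, 13, 21 → 34 (each term is the sum of the two before it).
For the third coordinate, +4 each step: -1, 3, 7, 11, 15, 19, 23 → 27.
Fourth coordinate: +9 each step; -56, -47, -38, -29, -20, -11, -2 → 7.
Combining the parts gives [729 : 34 : 27 : 7].

[729 : 34 : 27 : 7]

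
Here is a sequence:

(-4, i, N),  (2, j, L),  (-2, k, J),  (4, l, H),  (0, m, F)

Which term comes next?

(6, n, D)

For the first slot, alternating steps +6, −4, +6, −4, …: -4, 2, -2, 4, 0 → 6.
First letter: letters move forward 1 place in the alphabet; i, j, k, l, m → n.
Second letter: N, L, J, H, F → D (letters move back 2 places in the alphabet).
Combining the parts gives (6, n, D).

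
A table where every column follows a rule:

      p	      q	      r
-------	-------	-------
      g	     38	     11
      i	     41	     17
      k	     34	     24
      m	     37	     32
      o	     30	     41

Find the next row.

q  33  51

Column p: letters move forward 2 places in the alphabet, so g, i, k, m, o → q.
Column q: alternating steps +3, −7, +3, −7, …, so 38, 41, 34, 37, 30 → 33.
Column r: differences are 6, 7, 8, … (increasing by 1 each time), so 11, 17, 24, 32, 41 → 51.
Combining the parts gives q  33  51.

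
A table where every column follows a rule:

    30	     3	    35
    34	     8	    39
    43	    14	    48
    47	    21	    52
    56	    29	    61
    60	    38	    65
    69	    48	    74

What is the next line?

73  59  78

First component goes 30, 34, 43, 47, 56, 60, 69 → 73 (alternating steps +4, +9, +4, +9, …).
Second component goes 3, 8, 14, 21, 29, 38, 48 → 59 (differences are 5, 6, 7, … (increasing by 1 each time)).
Third component goes 35, 39, 48, 52, 61, 65, 74 → 78 (always 5 more than the first component).
Combining the parts gives 73  59  78.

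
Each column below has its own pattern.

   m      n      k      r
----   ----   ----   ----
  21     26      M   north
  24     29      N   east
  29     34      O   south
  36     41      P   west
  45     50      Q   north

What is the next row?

Column m goes 21, 24, 29, 36, 45 → 56 (differences are 3, 5, 7, … (increasing by 2 each time)).
For the column n, always 5 more than the column m: 26, 29, 34, 41, 50 → 61.
Column k goes M, N, O, P, Q → R (letters move forward 1 place in the alphabet).
Column r: north, east, south, west, north → east (repeats north → east → south → west).
So the next row is 56  61  R  east.

56  61  R  east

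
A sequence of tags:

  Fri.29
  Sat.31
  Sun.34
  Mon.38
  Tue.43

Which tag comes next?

Day goes Fri, Sat, Sun, Mon, Tue → Wed (runs through the weekdays Mon→Sun).
Second component: differences are 2, 3, 4, … (increasing by 1 each time); 29, 31, 34, 38, 43 → 49.
Combining the parts gives Wed.49.

Wed.49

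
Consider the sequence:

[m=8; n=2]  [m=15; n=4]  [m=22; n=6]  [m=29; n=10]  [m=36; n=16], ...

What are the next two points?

M: +7 each step, so 8, 15, 22, 29, 36 → 43 → 50.
N — each term is the sum of the two before it: 2, 4, 6, 10, 16 → 26 → 42.
So the next two points are [m=43; n=26] and [m=50; n=42].

[m=43; n=26], [m=50; n=42]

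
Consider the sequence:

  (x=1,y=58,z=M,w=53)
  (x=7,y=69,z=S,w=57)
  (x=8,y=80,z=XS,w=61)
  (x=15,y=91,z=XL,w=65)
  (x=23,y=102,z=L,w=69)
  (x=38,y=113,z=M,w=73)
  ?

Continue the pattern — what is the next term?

X — each term is the sum of the two before it: 1, 7, 8, 15, 23, 38 → 61.
Y goes 58, 69, 80, 91, 102, 113 → 124 (+11 each step).
Z goes M, S, XS, XL, L, M → S (repeats M → S → XS → XL → L).
For the w, +4 each step: 53, 57, 61, 65, 69, 73 → 77.
Combining the parts gives (x=61,y=124,z=S,w=77).

(x=61,y=124,z=S,w=77)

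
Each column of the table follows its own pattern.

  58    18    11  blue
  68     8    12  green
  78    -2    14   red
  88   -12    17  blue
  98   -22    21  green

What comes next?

108  -32  26  red

First component: +10 each step, so 58, 68, 78, 88, 98 → 108.
Second component: −10 each step; 18, 8, -2, -12, -22 → -32.
Third component — differences are 1, 2, 3, … (increasing by 1 each time): 11, 12, 14, 17, 21 → 26.
Colour: blue, green, red, blue, green → red (repeats blue → green → red).
Combining the parts gives 108  -32  26  red.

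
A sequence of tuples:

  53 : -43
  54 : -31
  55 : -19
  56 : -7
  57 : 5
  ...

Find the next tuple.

58 : 17

First component: 53, 54, 55, 56, 57 → 58 (+1 each step).
For the second component, +12 each step: -43, -31, -19, -7, 5 → 17.
Putting it together: 58 : 17.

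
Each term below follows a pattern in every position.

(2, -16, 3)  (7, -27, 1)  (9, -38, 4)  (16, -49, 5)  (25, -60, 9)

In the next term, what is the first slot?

First slot goes 2, 7, 9, 16, 25 → 41 (each term is the sum of the two before it).

41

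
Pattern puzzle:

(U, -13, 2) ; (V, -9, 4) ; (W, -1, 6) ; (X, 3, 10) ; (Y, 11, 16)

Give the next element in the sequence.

(Z, 15, 26)

Letter goes U, V, W, X, Y → Z (letters move forward 1 place in the alphabet).
Second slot: alternating steps +4, +8, +4, +8, …; -13, -9, -1, 3, 11 → 15.
Third slot: each term is the sum of the two before it, so 2, 4, 6, 10, 16 → 26.
Combining the parts gives (Z, 15, 26).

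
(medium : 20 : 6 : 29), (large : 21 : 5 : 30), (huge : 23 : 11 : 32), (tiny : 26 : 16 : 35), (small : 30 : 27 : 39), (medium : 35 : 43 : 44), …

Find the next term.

Size goes medium, large, huge, tiny, small, medium → large (repeats medium → large → huge → tiny → small).
Second entry: 20, 21, 23, 26, 30, 35 → 41 (differences are 1, 2, 3, … (increasing by 1 each time)).
Third entry: 6, 5, 11, 16, 27, 43 → 70 (each term is the sum of the two before it).
For the fourth entry, differences are 1, 2, 3, … (increasing by 1 each time): 29, 30, 32, 35, 39, 44 → 50.
Putting it together: (large : 41 : 70 : 50).

(large : 41 : 70 : 50)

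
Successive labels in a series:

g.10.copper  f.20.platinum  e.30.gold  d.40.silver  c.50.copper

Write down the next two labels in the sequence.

Letter: letters move back 1 place in the alphabet; g, f, e, d, c → b → a.
For the second component, +10 each step: 10, 20, 30, 40, 50 → 60 → 70.
For the metal, repeats copper → platinum → gold → silver: copper, platinum, gold, silver, copper → platinum → gold.
Putting the parts together: b.60.platinum and then a.70.gold.

b.60.platinum then a.70.gold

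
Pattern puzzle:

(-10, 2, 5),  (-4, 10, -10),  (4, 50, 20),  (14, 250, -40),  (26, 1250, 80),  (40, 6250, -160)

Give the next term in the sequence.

(56, 31250, 320)

First coordinate: differences are 6, 8, 10, … (increasing by 2 each time), so -10, -4, 4, 14, 26, 40 → 56.
Second coordinate: 2, 10, 50, 250, 1250, 6250 → 31250 (×5 each step).
Third coordinate: 5, -10, 20, -40, 80, -160 → 320 (×(-2) each step).
Putting it together: (56, 31250, 320).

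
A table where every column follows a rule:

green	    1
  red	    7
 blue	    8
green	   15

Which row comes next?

red  23

Colour — repeats green → red → blue: green, red, blue, green → red.
Second component: each term is the sum of the two before it, so 1, 7, 8, 15 → 23.
Putting it together: red  23.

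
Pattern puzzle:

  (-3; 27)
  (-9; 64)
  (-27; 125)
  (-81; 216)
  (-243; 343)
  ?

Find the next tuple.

First value: -3, -9, -27, -81, -243 → -729 (×3 each step).
For the second value, perfect cubes: 3³, 4³, 5³, …: 27, 64, 125, 216, 343 → 512.
So the next tuple is (-729; 512).

(-729; 512)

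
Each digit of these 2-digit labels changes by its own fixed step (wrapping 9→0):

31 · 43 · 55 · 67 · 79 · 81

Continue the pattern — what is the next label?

93

First digit: +1 each step, mod 10; 3, 4, 5, 6, 7, 8 → 9.
For the second digit, +2 each step, mod 10: 1, 3, 5, 7, 9, 1 → 3.
So the next label is 93.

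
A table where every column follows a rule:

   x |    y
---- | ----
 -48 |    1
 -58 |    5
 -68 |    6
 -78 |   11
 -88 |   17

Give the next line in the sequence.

For the column x, −10 each step: -48, -58, -68, -78, -88 → -98.
For the column y, each term is the sum of the two before it: 1, 5, 6, 11, 17 → 28.
So the next line is -98  28.

-98  28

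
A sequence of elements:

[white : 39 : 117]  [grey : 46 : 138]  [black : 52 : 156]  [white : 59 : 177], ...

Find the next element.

Shade goes white, grey, black, white → grey (repeats white → grey → black).
For the second part, alternating steps +7, +6, +7, +6, …: 39, 46, 52, 59 → 65.
Third part: always 3 × the second part, so 117, 138, 156, 177 → 195.
So the next element is [grey : 65 : 195].

[grey : 65 : 195]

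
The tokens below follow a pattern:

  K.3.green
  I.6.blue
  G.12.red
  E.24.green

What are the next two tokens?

C.48.blue then A.96.red

Letter: letters move back 2 places in the alphabet, so K, I, G, E → C → A.
Second component: 3, 6, 12, 24 → 48 → 96 (×2 each step).
Colour: repeats green → blue → red, so green, blue, red, green → blue → red.
So the next two tokens are C.48.blue and A.96.red.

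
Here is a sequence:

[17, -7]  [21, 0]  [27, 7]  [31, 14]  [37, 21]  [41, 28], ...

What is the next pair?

First slot: 17, 21, 27, 31, 37, 41 → 47 (alternating steps +4, +6, +4, +6, …).
Second slot: +7 each step, so -7, 0, 7, 14, 21, 28 → 35.
So the next pair is [47, 35].

[47, 35]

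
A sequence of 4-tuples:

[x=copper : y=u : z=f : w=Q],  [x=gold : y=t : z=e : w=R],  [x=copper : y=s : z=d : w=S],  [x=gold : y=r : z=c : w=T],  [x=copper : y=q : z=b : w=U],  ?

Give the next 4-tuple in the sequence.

[x=gold : y=p : z=a : w=V]

X — alternates copper ↔ gold: copper, gold, copper, gold, copper → gold.
For the y, letters move back 1 place in the alphabet: u, t, s, r, q → p.
Z goes f, e, d, c, b → a (letters move back 1 place in the alphabet).
W goes Q, R, S, T, U → V (letters move forward 1 place in the alphabet).
Putting it together: [x=gold : y=p : z=a : w=V].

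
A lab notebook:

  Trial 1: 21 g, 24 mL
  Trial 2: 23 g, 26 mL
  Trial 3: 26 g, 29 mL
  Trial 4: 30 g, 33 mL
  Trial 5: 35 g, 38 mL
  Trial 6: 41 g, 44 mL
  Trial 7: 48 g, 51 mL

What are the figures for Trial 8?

56 g, 59 mL

G goes 21, 23, 26, 30, 35, 41, 48 → 56 (differences are 2, 3, 4, … (increasing by 1 each time)).
For the mL, differences are 2, 3, 4, … (increasing by 1 each time): 24, 26, 29, 33, 38, 44, 51 → 59.
Combining the parts gives 56 g, 59 mL.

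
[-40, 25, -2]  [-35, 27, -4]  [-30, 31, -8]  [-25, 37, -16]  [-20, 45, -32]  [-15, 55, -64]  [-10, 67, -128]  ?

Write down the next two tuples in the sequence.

First value: +5 each step, so -40, -35, -30, -25, -20, -15, -10 → -5 → 0.
Second value goes 25, 27, 31, 37, 45, 55, 67 → 81 → 97 (differences are 2, 4, 6, … (increasing by 2 each time)).
Third value — ×2 each step: -2, -4, -8, -16, -32, -64, -128 → -256 → -512.
Putting the parts together: [-5, 81, -256] and then [0, 97, -512].

[-5, 81, -256], [0, 97, -512]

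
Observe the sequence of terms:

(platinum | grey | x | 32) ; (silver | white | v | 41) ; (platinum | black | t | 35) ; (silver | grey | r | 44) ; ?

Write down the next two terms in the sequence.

For the metal, alternates platinum ↔ silver: platinum, silver, platinum, silver → platinum → silver.
Shade: repeats grey → white → black, so grey, white, black, grey → white → black.
Letter: x, v, t, r → p → n (letters move back 2 places in the alphabet).
Fourth component: 32, 41, 35, 44 → 38 → 47 (alternating steps +9, −6, +9, −6, …).
So the next two terms are (platinum | white | p | 38) and (silver | black | n | 47).

(platinum | white | p | 38), (silver | black | n | 47)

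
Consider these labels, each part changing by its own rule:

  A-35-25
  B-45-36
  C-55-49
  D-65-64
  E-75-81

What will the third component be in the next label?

100

Letter: A, B, C, D, E → F (letters move forward 1 place in the alphabet).
Second component: +10 each step; 35, 45, 55, 65, 75 → 85.
Third component: perfect squares: 5², 6², 7², …, so 25, 36, 49, 64, 81 → 100.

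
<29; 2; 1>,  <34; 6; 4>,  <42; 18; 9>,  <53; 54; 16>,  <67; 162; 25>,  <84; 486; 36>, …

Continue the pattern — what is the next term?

For the first slot, differences are 5, 8, 11, … (increasing by 3 each time): 29, 34, 42, 53, 67, 84 → 104.
Second slot: ×3 each step, so 2, 6, 18, 54, 162, 486 → 1458.
Third slot: 1, 4, 9, 16, 25, 36 → 49 (perfect squares: 1², 2², 3², …).
So the next term is <104; 1458; 49>.

<104; 1458; 49>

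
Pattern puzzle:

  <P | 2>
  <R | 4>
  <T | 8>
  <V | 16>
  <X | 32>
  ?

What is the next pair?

<Z | 64>

Letter: letters move forward 2 places in the alphabet, so P, R, T, V, X → Z.
Second part: 2, 4, 8, 16, 32 → 64 (×2 each step).
Putting it together: <Z | 64>.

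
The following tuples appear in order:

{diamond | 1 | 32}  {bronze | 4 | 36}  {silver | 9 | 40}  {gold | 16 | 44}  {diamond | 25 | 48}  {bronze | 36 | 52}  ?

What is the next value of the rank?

Rank — repeats diamond → bronze → silver → gold: diamond, bronze, silver, gold, diamond, bronze → silver.

silver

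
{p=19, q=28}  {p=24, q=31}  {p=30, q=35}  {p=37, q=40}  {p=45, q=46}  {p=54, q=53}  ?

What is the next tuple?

{p=64, q=61}

P goes 19, 24, 30, 37, 45, 54 → 64 (differences are 5, 6, 7, … (increasing by 1 each time)).
For the q, differences are 3, 4, 5, … (increasing by 1 each time): 28, 31, 35, 40, 46, 53 → 61.
So the next tuple is {p=64, q=61}.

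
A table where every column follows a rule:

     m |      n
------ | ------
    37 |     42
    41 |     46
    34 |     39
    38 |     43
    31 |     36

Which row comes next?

For the column m, alternating steps +4, −7, +4, −7, …: 37, 41, 34, 38, 31 → 35.
Column n goes 42, 46, 39, 43, 36 → 40 (always 5 more than the column m).
Combining the parts gives 35  40.

35  40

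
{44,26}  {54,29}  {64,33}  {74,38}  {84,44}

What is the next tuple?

{94,51}

For the first part, +10 each step: 44, 54, 64, 74, 84 → 94.
Second part: differences are 3, 4, 5, … (increasing by 1 each time), so 26, 29, 33, 38, 44 → 51.
Putting it together: {94,51}.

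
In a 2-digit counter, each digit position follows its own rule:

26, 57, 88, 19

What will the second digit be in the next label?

0

For the second digit, +1 each step, mod 10: 6, 7, 8, 9 → 0.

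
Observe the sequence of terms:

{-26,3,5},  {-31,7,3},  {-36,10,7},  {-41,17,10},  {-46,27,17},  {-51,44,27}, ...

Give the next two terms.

First value: −5 each step, so -26, -31, -36, -41, -46, -51 → -56 → -61.
Second value: each term is the sum of the two before it; 3, 7, 10, 17, 27, 44 → 71 → 115.
Third value: always the previous value of the second value; 5, 3, 7, 10, 17, 27 → 44 → 71.
Putting the parts together: {-56,71,44} and then {-61,115,71}.

{-56,71,44}, {-61,115,71}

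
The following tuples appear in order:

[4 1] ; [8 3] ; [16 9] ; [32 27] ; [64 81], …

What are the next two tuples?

[128 243], [256 729]

First coordinate — ×2 each step: 4, 8, 16, 32, 64 → 128 → 256.
Second coordinate — ×3 each step: 1, 3, 9, 27, 81 → 243 → 729.
Putting the parts together: [128 243] and then [256 729].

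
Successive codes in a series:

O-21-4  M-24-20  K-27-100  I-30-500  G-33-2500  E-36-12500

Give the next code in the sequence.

Letter — letters move back 2 places in the alphabet: O, M, K, I, G, E → C.
Second component — +3 each step: 21, 24, 27, 30, 33, 36 → 39.
Third component — ×5 each step: 4, 20, 100, 500, 2500, 12500 → 62500.
Putting it together: C-39-62500.

C-39-62500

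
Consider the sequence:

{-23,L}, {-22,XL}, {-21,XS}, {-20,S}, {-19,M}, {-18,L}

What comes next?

{-17,XL}

For the first coordinate, +1 each step: -23, -22, -21, -20, -19, -18 → -17.
Size — repeats L → XL → XS → S → M: L, XL, XS, S, M, L → XL.
So the next element is {-17,XL}.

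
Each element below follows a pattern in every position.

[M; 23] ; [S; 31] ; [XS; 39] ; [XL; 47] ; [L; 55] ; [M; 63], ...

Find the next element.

Size: repeats M → S → XS → XL → L, so M, S, XS, XL, L, M → S.
Second entry: +8 each step, so 23, 31, 39, 47, 55, 63 → 71.
Putting it together: [S; 71].

[S; 71]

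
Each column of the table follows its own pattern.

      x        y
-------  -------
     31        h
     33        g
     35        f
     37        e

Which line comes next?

Column x — +2 each step: 31, 33, 35, 37 → 39.
Column y goes h, g, f, e → d (letters move back 1 place in the alphabet).
Putting it together: 39  d.

39  d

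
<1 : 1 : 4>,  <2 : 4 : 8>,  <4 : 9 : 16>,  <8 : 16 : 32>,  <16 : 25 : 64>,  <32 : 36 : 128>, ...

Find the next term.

First part: ×2 each step, so 1, 2, 4, 8, 16, 32 → 64.
Second part: 1, 4, 9, 16, 25, 36 → 49 (perfect squares: 1², 2², 3², …).
Third part goes 4, 8, 16, 32, 64, 128 → 256 (×2 each step).
Combining the parts gives <64 : 49 : 256>.

<64 : 49 : 256>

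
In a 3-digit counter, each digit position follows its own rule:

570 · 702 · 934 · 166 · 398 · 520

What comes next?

752

First digit: +2 each step, mod 10, so 5, 7, 9, 1, 3, 5 → 7.
Second digit: +3 each step, mod 10, so 7, 0, 3, 6, 9, 2 → 5.
Third digit — +2 each step, mod 10: 0, 2, 4, 6, 8, 0 → 2.
Putting it together: 752.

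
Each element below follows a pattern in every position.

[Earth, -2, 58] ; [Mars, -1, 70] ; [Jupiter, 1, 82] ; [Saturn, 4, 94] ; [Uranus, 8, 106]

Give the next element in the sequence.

Planet: runs through the planets Mercury→Neptune, so Earth, Mars, Jupiter, Saturn, Uranus → Neptune.
Second component: differences are 1, 2, 3, … (increasing by 1 each time); -2, -1, 1, 4, 8 → 13.
Third component — +12 each step: 58, 70, 82, 94, 106 → 118.
So the next element is [Neptune, 13, 118].

[Neptune, 13, 118]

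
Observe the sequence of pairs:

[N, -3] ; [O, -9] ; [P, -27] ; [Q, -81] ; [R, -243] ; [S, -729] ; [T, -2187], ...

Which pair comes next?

Letter — letters move forward 1 place in the alphabet: N, O, P, Q, R, S, T → U.
Second value: -3, -9, -27, -81, -243, -729, -2187 → -6561 (×3 each step).
So the next pair is [U, -6561].

[U, -6561]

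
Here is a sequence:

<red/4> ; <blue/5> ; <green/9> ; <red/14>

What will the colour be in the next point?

Colour goes red, blue, green, red → blue (repeats red → blue → green).

blue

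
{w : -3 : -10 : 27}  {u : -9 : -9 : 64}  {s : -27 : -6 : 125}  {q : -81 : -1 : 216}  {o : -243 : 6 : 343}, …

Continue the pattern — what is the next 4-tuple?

Letter — letters move back 2 places in the alphabet: w, u, s, q, o → m.
For the second coordinate, ×3 each step: -3, -9, -27, -81, -243 → -729.
Third coordinate — differences are 1, 3, 5, … (increasing by 2 each time): -10, -9, -6, -1, 6 → 15.
Fourth coordinate: perfect cubes: 3³, 4³, 5³, …, so 27, 64, 125, 216, 343 → 512.
Combining the parts gives {m : -729 : 15 : 512}.

{m : -729 : 15 : 512}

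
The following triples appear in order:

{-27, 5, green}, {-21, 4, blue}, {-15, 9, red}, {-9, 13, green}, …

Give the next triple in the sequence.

{-3, 22, blue}

First coordinate: +6 each step, so -27, -21, -15, -9 → -3.
Second coordinate: each term is the sum of the two before it, so 5, 4, 9, 13 → 22.
Colour: green, blue, red, green → blue (repeats green → blue → red).
So the next triple is {-3, 22, blue}.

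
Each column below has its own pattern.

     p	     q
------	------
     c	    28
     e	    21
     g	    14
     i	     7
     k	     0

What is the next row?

m  -7

Column p: c, e, g, i, k → m (letters move forward 2 places in the alphabet).
Column q: −7 each step, so 28, 21, 14, 7, 0 → -7.
So the next row is m  -7.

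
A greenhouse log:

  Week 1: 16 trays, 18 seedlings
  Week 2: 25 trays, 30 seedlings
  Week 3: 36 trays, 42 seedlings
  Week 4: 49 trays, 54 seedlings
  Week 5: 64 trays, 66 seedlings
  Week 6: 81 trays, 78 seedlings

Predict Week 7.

Trays — perfect squares: 4², 5², 6², …: 16, 25, 36, 49, 64, 81 → 100.
Seedlings: +12 each step, so 18, 30, 42, 54, 66, 78 → 90.
Putting it together: 100 trays, 90 seedlings.

100 trays, 90 seedlings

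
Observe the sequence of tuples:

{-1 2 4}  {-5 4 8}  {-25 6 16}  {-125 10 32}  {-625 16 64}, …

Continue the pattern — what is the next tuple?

{-3125 26 128}

First slot: -1, -5, -25, -125, -625 → -3125 (×5 each step).
Second slot — each term is the sum of the two before it: 2, 4, 6, 10, 16 → 26.
Third slot: ×2 each step, so 4, 8, 16, 32, 64 → 128.
Putting it together: {-3125 26 128}.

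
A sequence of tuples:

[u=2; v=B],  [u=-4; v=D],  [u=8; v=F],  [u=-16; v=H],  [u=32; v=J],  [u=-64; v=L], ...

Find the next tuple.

U — ×(-2) each step: 2, -4, 8, -16, 32, -64 → 128.
For the v, letters move forward 2 places in the alphabet: B, D, F, H, J, L → N.
Combining the parts gives [u=128; v=N].

[u=128; v=N]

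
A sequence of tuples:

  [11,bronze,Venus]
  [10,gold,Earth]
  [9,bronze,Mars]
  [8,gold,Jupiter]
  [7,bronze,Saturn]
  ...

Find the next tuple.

First component: −1 each step; 11, 10, 9, 8, 7 → 6.
For the rank, alternates bronze ↔ gold: bronze, gold, bronze, gold, bronze → gold.
Planet: Venus, Earth, Mars, Jupiter, Saturn → Uranus (runs through the planets Mercury→Neptune).
So the next tuple is [6,gold,Uranus].

[6,gold,Uranus]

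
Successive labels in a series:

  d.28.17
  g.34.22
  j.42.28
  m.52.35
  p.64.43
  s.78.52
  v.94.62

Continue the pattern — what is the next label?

y.112.73

Letter: letters move forward 3 places in the alphabet; d, g, j, m, p, s, v → y.
For the second component, differences are 6, 8, 10, … (increasing by 2 each time): 28, 34, 42, 52, 64, 78, 94 → 112.
Third component — differences are 5, 6, 7, … (increasing by 1 each time): 17, 22, 28, 35, 43, 52, 62 → 73.
Putting it together: y.112.73.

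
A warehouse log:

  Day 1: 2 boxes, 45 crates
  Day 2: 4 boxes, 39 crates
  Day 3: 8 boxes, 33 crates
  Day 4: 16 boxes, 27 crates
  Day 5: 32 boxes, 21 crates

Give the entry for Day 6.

64 boxes, 15 crates

Boxes: ×2 each step, so 2, 4, 8, 16, 32 → 64.
Crates — −6 each step: 45, 39, 33, 27, 21 → 15.
Combining the parts gives 64 boxes, 15 crates.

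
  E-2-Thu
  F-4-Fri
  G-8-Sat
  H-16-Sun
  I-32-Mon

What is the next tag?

Letter: E, F, G, H, I → J (letters move forward 1 place in the alphabet).
Second component: 2, 4, 8, 16, 32 → 64 (×2 each step).
For the day, runs through the weekdays Mon→Sun: Thu, Fri, Sat, Sun, Mon → Tue.
Combining the parts gives J-64-Tue.

J-64-Tue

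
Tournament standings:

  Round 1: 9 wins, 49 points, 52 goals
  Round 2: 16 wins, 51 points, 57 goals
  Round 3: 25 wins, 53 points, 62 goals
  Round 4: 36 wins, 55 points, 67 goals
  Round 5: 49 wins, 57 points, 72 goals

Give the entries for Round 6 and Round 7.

64 wins, 59 points, 77 goals; 81 wins, 61 points, 82 goals

Wins — perfect squares: 3², 4², 5², …: 9, 16, 25, 36, 49 → 64 → 81.
Points: 49, 51, 53, 55, 57 → 59 → 61 (+2 each step).
Goals: +5 each step, so 52, 57, 62, 67, 72 → 77 → 82.
Putting the parts together: 64 wins, 59 points, 77 goals and then 81 wins, 61 points, 82 goals.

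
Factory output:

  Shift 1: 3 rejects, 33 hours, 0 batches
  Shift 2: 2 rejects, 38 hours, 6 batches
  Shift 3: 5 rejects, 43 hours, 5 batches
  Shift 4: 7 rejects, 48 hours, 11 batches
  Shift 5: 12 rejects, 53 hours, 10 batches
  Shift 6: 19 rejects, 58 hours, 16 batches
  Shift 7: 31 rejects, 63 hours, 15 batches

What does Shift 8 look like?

Rejects: each term is the sum of the two before it; 3, 2, 5, 7, 12, 19, 31 → 50.
Hours goes 33, 38, 43, 48, 53, 58, 63 → 68 (+5 each step).
Batches: 0, 6, 5, 11, 10, 16, 15 → 21 (alternating steps +6, −1, +6, −1, …).
Putting it together: 50 rejects, 68 hours, 21 batches.

50 rejects, 68 hours, 21 batches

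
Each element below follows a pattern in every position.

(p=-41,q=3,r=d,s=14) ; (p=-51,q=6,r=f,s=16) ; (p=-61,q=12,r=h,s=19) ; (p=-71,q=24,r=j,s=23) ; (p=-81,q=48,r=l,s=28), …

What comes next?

P — −10 each step: -41, -51, -61, -71, -81 → -91.
Q goes 3, 6, 12, 24, 48 → 96 (×2 each step).
R: letters move forward 2 places in the alphabet, so d, f, h, j, l → n.
For the s, differences are 2, 3, 4, … (increasing by 1 each time): 14, 16, 19, 23, 28 → 34.
So the next element is (p=-91,q=96,r=n,s=34).

(p=-91,q=96,r=n,s=34)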